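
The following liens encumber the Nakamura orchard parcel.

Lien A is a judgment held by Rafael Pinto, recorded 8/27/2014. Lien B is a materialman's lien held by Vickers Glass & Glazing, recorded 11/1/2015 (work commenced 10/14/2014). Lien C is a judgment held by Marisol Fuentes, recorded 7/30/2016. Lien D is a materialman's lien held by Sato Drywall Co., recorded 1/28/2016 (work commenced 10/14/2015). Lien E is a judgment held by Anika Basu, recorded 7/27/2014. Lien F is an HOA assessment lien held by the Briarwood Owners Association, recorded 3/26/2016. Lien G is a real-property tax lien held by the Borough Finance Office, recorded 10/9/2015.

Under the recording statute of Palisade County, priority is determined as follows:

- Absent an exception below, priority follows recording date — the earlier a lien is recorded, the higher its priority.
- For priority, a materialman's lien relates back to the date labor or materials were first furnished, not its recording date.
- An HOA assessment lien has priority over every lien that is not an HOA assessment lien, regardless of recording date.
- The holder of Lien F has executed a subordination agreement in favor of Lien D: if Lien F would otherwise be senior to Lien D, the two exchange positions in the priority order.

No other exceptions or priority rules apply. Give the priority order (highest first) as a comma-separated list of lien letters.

Effective dates: B relates back to 10/14/2014 (work commenced); D relates back to 10/14/2015 (work commenced).
F, as an HOA assessment lien, has superpriority and ranks first.
Among the remaining liens, by effective date: E (7/27/2014), A (8/27/2014), B (10/14/2014), G (10/9/2015), D (10/14/2015), C (7/30/2016).
Because F would otherwise rank above D, the subordination swaps them.

D, E, A, B, G, F, C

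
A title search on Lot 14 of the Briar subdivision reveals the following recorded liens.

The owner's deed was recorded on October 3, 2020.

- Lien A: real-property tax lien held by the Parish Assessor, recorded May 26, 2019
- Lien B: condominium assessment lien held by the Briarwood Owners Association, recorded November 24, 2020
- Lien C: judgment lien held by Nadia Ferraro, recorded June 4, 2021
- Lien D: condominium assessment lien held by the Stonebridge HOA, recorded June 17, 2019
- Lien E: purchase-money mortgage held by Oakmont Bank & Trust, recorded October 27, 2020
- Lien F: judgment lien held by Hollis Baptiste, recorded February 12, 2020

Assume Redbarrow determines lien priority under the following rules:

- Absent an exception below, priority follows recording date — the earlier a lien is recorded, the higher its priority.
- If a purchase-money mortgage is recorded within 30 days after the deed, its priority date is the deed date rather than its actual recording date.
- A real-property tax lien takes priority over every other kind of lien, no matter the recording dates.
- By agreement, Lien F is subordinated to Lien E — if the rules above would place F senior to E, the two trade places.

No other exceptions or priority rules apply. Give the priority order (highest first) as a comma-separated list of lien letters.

A, D, E, F, B, C

Effective dates: E's effective date is the deed date, October 3, 2020.
As a real-property tax lien, A is senior to every other lien.
Among the remaining liens, by effective date: D (June 17, 2019), F (February 12, 2020), E (October 3, 2020), B (November 24, 2020), C (June 4, 2021).
F is senior to E before the subordination, so the two trade places.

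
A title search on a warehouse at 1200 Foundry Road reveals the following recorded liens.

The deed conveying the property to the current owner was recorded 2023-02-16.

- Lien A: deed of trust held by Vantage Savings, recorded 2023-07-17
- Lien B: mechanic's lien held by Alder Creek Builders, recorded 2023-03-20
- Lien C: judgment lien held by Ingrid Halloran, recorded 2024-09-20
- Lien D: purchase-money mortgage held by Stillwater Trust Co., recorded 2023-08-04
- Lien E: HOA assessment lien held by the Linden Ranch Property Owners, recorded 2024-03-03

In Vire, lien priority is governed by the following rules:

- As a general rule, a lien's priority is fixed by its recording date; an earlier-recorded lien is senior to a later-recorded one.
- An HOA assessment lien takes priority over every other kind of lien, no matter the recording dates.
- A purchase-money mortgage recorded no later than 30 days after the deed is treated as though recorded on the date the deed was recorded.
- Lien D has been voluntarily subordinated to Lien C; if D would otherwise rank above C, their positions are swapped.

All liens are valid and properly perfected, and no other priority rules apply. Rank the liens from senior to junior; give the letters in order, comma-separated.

Effective dates after the stated exceptions: D missed the 30-day window (169 days after the deed), so its recording date stands.
As an HOA assessment lien, E is senior to every other lien.
Among the remaining liens, by effective date: B (2023-03-20), A (2023-07-17), D (2023-08-04), C (2024-09-20).
D is senior to C before the subordination, so the two trade places.

E, B, A, C, D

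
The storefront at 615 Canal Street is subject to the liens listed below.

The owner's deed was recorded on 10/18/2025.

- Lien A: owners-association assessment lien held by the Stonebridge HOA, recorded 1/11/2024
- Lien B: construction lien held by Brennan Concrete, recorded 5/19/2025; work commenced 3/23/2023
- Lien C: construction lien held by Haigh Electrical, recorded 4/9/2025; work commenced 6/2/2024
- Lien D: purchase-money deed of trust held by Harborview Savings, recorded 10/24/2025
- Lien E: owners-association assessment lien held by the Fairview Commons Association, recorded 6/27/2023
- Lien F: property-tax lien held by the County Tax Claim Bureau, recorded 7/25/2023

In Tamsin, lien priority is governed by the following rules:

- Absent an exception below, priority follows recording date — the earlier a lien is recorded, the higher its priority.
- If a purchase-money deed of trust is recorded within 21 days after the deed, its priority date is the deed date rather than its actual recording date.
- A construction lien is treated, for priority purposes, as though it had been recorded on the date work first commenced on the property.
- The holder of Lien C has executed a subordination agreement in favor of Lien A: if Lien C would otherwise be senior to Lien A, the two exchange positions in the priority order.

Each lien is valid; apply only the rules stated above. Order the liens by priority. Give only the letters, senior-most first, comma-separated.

Adjusting effective dates: B relates back to 3/23/2023 (work commenced); C relates back to 6/2/2024 (work commenced); D's effective date is the deed date, 10/18/2025.
Ordering by effective date: B (3/23/2023), E (6/27/2023), F (7/25/2023), A (1/11/2024), C (6/2/2024), D (10/18/2025).
C is already junior to A, so the subordination agreement changes nothing.

B, E, F, A, C, D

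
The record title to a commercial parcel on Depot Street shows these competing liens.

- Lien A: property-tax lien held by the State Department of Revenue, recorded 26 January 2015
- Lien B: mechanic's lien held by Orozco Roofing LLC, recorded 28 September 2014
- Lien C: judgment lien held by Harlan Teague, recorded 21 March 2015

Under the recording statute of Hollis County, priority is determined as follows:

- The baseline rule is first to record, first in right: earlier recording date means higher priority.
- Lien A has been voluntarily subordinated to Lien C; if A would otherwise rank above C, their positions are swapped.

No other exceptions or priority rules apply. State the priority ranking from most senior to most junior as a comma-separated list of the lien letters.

By effective date, earliest first: B (28 September 2014), A (26 January 2015), C (21 March 2015).
A is senior to C before the subordination, so the two trade places.

B, C, A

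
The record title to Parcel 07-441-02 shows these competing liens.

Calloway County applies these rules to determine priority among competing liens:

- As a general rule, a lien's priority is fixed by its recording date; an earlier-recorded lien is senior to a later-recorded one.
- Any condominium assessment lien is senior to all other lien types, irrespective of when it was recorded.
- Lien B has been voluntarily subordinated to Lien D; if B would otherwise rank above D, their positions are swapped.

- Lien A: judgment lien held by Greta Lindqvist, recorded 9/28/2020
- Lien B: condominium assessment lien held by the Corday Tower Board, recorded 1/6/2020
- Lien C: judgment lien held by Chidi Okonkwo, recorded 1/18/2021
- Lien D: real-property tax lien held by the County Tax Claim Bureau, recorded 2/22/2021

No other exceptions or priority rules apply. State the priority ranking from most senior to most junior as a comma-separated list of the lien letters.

As a condominium assessment lien, B is senior to every other lien.
Among the remaining liens, by effective date: A (9/28/2020), C (1/18/2021), D (2/22/2021).
Because B would otherwise rank above D, the subordination swaps them.

D, A, C, B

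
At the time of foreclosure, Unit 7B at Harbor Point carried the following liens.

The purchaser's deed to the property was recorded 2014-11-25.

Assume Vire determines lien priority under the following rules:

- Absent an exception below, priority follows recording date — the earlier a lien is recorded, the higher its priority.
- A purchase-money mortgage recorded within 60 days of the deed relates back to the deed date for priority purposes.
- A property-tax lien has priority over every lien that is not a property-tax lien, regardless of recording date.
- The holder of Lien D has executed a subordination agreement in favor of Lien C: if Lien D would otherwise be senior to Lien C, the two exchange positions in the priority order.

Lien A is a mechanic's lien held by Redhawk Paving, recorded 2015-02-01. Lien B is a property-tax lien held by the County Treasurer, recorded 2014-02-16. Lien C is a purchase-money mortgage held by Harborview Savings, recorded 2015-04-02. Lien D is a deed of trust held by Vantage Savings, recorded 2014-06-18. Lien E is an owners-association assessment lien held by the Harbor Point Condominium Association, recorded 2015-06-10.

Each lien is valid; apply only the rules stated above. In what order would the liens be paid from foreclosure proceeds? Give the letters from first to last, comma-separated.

First, effective dates: C missed the 60-day window (128 days after the deed), so its recording date stands.
B is a property-tax lien, so it outranks all other liens regardless of date.
Remaining liens by effective date: D (2014-06-18), A (2015-02-01), C (2015-04-02), E (2015-06-10).
D would otherwise be senior to C, so under the subordination agreement D and C exchange positions.

B, C, A, D, E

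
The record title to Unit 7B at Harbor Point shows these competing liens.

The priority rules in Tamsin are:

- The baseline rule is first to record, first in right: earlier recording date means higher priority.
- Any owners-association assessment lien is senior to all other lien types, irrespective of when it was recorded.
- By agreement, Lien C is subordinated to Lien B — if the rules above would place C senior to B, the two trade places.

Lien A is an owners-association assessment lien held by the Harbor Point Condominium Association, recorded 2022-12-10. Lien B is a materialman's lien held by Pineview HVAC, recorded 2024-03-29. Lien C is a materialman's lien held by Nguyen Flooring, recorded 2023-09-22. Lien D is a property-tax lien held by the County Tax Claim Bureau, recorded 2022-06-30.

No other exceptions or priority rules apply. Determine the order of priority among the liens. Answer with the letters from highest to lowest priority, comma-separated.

A, D, B, C

A is an owners-association assessment lien, so it outranks all other liens regardless of date.
Among the remaining liens, by effective date: D (2022-06-30), C (2023-09-22), B (2024-03-29).
The subordination applies — C was senior to B — so C and B swap.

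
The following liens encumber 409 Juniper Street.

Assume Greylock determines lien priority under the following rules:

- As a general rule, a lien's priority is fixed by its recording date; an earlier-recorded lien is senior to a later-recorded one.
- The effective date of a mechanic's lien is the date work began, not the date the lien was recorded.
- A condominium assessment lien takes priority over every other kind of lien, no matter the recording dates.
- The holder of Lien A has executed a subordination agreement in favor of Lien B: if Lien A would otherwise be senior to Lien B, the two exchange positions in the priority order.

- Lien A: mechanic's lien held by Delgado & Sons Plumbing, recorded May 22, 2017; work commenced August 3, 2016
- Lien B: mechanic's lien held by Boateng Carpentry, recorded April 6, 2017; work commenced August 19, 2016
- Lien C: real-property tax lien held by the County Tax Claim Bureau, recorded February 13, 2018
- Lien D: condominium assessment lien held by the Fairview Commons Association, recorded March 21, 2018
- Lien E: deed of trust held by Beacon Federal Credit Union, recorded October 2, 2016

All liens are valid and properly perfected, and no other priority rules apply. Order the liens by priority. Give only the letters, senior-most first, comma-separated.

First, effective dates: A's effective date is August 3, 2016, when work began; B's effective date is August 19, 2016, when work began.
D is a condominium assessment lien and takes priority over every other lien.
Among the remaining liens, by effective date: A (August 3, 2016), B (August 19, 2016), E (October 2, 2016), C (February 13, 2018).
A is senior to B before the subordination, so the two trade places.

D, B, A, E, C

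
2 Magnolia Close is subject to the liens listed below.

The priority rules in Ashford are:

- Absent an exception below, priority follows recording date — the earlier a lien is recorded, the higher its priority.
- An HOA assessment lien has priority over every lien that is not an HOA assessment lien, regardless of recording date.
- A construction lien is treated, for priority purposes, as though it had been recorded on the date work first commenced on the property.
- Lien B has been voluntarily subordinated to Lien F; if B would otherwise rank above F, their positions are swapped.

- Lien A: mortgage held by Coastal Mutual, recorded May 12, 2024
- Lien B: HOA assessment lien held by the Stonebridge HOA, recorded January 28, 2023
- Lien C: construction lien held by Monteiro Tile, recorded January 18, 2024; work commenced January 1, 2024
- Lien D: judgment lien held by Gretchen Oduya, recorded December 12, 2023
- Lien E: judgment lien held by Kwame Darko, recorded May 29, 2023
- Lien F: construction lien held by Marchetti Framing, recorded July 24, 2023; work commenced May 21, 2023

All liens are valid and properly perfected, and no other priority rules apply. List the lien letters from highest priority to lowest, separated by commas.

F, B, E, D, C, A

First, effective dates: C relates back to January 1, 2024 (work commenced); F relates back to May 21, 2023 (work commenced).
B is an HOA assessment lien, so it outranks all other liens regardless of date.
Among the remaining liens, by effective date: F (May 21, 2023), E (May 29, 2023), D (December 12, 2023), C (January 1, 2024), A (May 12, 2024).
The subordination applies — B was senior to F — so B and F swap.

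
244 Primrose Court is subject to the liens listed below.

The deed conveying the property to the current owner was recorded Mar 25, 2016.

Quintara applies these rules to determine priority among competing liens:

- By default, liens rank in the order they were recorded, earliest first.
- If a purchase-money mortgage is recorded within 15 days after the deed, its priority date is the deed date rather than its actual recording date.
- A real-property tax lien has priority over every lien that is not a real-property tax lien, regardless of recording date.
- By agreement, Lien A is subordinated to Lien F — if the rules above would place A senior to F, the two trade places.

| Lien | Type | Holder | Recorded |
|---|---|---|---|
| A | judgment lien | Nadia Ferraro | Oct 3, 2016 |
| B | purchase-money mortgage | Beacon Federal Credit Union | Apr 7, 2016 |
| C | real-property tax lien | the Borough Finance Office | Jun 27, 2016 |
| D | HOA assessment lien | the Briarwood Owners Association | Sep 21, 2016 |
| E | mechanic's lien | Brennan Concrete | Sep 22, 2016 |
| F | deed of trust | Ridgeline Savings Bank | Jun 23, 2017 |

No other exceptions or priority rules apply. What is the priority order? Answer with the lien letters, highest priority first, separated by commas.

C, B, D, E, F, A

First, effective dates: B's effective date is the deed date, Mar 25, 2016.
C, as a real-property tax lien, has superpriority and ranks first.
Remaining liens by effective date: B (Mar 25, 2016), D (Sep 21, 2016), E (Sep 22, 2016), A (Oct 3, 2016), F (Jun 23, 2017).
A is senior to F before the subordination, so the two trade places.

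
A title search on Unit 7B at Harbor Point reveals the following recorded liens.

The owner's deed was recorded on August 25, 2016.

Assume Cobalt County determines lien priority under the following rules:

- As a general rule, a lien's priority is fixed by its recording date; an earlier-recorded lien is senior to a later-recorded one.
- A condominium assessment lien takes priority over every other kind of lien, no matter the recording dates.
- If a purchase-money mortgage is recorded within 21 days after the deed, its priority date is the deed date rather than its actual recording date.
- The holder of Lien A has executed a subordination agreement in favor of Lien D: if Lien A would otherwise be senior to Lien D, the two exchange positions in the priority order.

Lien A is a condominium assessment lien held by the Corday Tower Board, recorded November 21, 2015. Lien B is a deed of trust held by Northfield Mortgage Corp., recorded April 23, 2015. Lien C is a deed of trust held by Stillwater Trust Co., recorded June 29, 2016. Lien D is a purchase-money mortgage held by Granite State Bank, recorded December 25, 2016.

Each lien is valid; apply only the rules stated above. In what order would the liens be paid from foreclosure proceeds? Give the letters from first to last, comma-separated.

D, B, C, A

Adjusting effective dates: D was recorded 122 days after the deed, outside the 21-day window, so it keeps its recording date.
A is a condominium assessment lien, so it outranks all other liens regardless of date.
The other liens, earliest effective date first: B (April 23, 2015), C (June 29, 2016), D (December 25, 2016).
The subordination applies — A was senior to D — so A and D swap.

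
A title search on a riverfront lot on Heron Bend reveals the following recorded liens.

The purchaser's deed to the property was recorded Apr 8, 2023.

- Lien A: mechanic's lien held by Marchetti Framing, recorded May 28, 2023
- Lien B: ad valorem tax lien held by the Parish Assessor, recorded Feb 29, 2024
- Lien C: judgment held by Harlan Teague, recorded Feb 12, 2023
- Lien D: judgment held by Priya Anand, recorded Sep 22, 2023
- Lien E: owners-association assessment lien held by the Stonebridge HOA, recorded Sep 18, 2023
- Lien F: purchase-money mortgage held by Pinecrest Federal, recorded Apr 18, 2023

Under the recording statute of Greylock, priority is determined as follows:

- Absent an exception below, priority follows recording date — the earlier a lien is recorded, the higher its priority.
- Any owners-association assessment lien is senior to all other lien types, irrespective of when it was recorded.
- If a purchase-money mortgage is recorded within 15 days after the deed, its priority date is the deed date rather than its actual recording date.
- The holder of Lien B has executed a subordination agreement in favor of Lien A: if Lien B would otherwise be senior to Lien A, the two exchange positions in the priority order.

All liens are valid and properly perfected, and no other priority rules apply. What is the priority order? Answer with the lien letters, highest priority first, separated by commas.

Effective dates after the stated exceptions: F's effective date is the deed date, Apr 8, 2023.
E is an owners-association assessment lien, so it outranks all other liens regardless of date.
The other liens, earliest effective date first: C (Feb 12, 2023), F (Apr 8, 2023), A (May 28, 2023), D (Sep 22, 2023), B (Feb 29, 2024).
B is already junior to A, so the subordination agreement changes nothing.

E, C, F, A, D, B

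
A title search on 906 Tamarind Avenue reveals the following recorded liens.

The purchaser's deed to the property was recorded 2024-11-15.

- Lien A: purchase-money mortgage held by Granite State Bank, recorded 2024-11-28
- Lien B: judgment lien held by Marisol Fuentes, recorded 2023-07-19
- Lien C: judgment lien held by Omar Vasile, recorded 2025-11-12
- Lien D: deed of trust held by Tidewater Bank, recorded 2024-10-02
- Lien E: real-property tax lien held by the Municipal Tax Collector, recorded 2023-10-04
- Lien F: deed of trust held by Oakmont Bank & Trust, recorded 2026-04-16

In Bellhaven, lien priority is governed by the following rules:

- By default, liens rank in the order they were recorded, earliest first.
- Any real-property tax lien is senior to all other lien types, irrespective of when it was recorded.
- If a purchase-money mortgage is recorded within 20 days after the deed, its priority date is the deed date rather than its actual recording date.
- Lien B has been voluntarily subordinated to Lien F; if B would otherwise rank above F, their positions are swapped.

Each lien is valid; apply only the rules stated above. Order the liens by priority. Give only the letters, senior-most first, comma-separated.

First, effective dates: A was recorded within the 20-day window, so its effective date is the deed date 2024-11-15.
E is a real-property tax lien and takes priority over every other lien.
The other liens, earliest effective date first: B (2023-07-19), D (2024-10-02), A (2024-11-15), C (2025-11-12), F (2026-04-16).
The subordination applies — B was senior to F — so B and F swap.

E, F, D, A, C, B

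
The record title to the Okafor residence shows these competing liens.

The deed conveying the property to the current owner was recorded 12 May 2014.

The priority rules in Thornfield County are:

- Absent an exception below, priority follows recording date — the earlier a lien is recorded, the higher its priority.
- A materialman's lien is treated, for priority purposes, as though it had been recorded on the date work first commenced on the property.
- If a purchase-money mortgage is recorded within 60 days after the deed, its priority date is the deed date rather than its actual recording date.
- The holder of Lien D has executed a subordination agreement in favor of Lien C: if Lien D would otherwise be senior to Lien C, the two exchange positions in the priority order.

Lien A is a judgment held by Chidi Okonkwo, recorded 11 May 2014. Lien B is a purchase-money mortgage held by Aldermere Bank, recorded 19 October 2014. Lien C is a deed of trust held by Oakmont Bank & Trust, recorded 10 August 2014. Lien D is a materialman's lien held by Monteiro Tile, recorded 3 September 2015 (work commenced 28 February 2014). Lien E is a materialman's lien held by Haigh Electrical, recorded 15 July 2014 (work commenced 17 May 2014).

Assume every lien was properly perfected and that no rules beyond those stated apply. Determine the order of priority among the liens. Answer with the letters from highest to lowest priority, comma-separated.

Effective dates after the stated exceptions: B was recorded 160 days after the deed — beyond 60 days — so no relation-back applies; D is treated as recorded 28 February 2014, the work-commencement date; E relates back to 17 May 2014 (work commenced).
By effective date: D (28 February 2014), A (11 May 2014), E (17 May 2014), C (10 August 2014), B (19 October 2014).
D would otherwise be senior to C, so under the subordination agreement D and C exchange positions.

C, A, E, D, B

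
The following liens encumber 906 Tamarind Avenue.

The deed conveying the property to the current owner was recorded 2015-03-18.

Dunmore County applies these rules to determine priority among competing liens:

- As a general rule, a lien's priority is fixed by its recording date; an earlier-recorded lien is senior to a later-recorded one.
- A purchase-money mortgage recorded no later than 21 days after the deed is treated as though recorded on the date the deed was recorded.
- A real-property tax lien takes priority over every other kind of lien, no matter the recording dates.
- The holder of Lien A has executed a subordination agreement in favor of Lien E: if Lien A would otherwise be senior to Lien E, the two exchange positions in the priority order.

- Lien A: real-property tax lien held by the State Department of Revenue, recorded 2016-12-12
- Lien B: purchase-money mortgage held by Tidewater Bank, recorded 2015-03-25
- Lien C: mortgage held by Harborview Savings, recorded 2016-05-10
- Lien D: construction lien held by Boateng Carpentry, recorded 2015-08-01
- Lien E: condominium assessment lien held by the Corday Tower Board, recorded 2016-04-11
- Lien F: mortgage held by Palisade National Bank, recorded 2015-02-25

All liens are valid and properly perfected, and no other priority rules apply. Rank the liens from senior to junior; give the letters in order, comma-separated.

Effective dates: B relates back to the deed date 2015-03-18.
A, as a real-property tax lien, has superpriority and ranks first.
The other liens, earliest effective date first: F (2015-02-25), B (2015-03-18), D (2015-08-01), E (2016-04-11), C (2016-05-10).
Because A would otherwise rank above E, the subordination swaps them.

E, F, B, D, A, C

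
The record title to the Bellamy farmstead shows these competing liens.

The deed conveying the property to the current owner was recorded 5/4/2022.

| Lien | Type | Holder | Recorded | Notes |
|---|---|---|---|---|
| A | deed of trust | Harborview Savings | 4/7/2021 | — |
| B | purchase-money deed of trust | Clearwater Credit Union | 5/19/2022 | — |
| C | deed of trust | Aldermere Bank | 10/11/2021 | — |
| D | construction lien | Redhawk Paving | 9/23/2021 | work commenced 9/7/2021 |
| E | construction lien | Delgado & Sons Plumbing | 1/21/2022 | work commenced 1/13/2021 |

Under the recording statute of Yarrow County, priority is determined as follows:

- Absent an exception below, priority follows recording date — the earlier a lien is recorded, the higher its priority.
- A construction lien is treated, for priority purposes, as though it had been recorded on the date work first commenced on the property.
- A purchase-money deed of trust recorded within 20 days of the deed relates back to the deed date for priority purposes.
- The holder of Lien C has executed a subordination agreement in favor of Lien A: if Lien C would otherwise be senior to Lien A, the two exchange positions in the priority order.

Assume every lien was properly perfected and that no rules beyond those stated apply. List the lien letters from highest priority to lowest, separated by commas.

First, effective dates: B relates back to the deed date 5/4/2022; D is treated as recorded 9/7/2021, the work-commencement date; E's effective date is 1/13/2021, when work began.
Sorted by effective date: E (1/13/2021), A (4/7/2021), D (9/7/2021), C (10/11/2021), B (5/4/2022).
Since C is not senior to A, the subordination leaves the order unchanged.

E, A, D, C, B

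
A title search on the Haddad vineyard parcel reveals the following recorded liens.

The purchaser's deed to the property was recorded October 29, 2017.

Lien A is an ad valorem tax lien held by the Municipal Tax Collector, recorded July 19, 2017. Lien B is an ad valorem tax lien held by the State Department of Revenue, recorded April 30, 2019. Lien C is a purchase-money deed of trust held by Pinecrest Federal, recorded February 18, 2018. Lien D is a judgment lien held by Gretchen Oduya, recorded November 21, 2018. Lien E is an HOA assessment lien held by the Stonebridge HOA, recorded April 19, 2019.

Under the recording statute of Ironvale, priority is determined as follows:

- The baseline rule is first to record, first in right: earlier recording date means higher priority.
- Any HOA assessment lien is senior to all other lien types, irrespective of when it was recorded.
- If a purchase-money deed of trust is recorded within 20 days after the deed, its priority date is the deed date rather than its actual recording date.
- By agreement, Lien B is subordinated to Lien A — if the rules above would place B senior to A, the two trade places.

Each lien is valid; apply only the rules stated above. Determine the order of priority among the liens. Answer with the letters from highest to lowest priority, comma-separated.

E, A, C, D, B

Effective dates after the stated exceptions: C missed the 20-day window (112 days after the deed), so its recording date stands.
E is an HOA assessment lien and takes priority over every other lien.
Ordering the rest by effective date: A (July 19, 2017), C (February 18, 2018), D (November 21, 2018), B (April 30, 2019).
B is already junior to A, so the subordination agreement changes nothing.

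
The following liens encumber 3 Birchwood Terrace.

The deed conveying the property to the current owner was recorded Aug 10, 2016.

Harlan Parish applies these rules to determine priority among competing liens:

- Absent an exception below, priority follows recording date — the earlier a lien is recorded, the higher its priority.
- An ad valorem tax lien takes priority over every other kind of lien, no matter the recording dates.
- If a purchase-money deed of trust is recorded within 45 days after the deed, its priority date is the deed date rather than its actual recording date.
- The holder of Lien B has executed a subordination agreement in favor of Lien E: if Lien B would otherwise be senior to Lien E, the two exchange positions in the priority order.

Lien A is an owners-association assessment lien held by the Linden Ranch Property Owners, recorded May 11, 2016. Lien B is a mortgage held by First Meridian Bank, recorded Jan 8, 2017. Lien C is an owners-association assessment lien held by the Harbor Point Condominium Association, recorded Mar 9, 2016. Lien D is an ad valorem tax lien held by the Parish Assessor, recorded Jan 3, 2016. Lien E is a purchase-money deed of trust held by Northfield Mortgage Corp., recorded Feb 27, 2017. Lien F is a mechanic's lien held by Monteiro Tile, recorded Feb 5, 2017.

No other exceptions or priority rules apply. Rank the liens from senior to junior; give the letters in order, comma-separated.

D, C, A, E, F, B

Effective dates: E missed the 45-day window (201 days after the deed), so its recording date stands.
D is an ad valorem tax lien, so it outranks all other liens regardless of date.
The other liens, earliest effective date first: C (Mar 9, 2016), A (May 11, 2016), B (Jan 8, 2017), F (Feb 5, 2017), E (Feb 27, 2017).
Because B would otherwise rank above E, the subordination swaps them.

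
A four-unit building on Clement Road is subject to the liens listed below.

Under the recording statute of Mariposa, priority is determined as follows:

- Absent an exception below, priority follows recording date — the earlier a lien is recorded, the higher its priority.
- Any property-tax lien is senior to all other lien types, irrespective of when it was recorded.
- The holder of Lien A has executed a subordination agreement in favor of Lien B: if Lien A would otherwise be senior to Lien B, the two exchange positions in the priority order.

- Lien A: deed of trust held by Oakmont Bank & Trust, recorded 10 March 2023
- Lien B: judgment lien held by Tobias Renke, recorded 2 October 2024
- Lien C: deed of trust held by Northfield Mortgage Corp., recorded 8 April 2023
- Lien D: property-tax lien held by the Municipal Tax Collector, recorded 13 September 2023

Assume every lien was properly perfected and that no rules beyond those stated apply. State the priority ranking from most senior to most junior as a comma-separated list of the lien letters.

As a property-tax lien, D is senior to every other lien.
Remaining liens by effective date: A (10 March 2023), C (8 April 2023), B (2 October 2024).
A is senior to B before the subordination, so the two trade places.

D, B, C, A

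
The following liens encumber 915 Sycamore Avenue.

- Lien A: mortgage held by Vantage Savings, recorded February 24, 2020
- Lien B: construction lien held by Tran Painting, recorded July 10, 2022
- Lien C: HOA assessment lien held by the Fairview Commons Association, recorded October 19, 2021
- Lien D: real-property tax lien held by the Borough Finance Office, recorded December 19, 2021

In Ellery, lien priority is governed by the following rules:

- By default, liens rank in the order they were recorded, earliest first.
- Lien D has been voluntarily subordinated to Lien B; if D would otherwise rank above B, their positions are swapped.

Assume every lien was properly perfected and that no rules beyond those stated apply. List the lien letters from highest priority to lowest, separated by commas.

Ordering by effective date: A (February 24, 2020), C (October 19, 2021), D (December 19, 2021), B (July 10, 2022).
D is senior to B before the subordination, so the two trade places.

A, C, B, D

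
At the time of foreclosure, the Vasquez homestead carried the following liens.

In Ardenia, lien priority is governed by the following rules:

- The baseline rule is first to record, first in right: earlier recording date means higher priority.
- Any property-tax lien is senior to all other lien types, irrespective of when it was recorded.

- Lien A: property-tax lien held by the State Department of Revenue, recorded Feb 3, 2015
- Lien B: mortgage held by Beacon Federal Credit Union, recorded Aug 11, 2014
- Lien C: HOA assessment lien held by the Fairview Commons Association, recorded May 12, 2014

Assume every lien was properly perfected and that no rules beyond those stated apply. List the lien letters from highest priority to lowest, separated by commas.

A, C, B

A, as a property-tax lien, has superpriority and ranks first.
The other liens, earliest effective date first: C (May 12, 2014), B (Aug 11, 2014).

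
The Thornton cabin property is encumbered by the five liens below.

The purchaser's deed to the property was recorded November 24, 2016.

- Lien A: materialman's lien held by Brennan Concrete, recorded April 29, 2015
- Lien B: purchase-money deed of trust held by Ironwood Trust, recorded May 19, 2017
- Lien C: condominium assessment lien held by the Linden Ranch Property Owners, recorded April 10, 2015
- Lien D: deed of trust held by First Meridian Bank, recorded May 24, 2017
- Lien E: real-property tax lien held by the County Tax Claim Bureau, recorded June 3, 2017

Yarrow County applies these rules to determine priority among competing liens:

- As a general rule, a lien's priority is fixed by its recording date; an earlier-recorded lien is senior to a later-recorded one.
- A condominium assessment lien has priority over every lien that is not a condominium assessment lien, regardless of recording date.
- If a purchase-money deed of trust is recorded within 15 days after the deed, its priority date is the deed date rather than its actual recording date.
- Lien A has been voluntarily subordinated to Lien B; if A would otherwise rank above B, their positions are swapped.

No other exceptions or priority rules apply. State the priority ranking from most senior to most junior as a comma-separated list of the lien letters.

Adjusting effective dates: B was recorded 176 days after the deed — beyond 15 days — so no relation-back applies.
As a condominium assessment lien, C is senior to every other lien.
Among the remaining liens, by effective date: A (April 29, 2015), B (May 19, 2017), D (May 24, 2017), E (June 3, 2017).
A is senior to B before the subordination, so the two trade places.

C, B, A, D, E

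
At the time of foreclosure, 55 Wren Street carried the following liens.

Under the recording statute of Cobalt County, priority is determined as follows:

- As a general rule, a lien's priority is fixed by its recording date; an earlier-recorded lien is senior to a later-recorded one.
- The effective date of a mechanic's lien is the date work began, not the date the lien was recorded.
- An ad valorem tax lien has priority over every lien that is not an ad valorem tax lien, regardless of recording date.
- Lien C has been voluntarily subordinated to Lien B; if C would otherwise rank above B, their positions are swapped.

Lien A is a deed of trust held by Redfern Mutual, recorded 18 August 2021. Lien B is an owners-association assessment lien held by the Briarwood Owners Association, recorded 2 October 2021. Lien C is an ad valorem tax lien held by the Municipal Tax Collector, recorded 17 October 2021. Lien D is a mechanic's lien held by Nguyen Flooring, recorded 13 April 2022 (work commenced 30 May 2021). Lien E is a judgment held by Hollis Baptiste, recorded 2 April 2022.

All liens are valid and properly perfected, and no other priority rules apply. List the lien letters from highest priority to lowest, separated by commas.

B, D, A, C, E

Effective dates: D is treated as recorded 30 May 2021, the work-commencement date.
C is an ad valorem tax lien, so it outranks all other liens regardless of date.
Remaining liens by effective date: D (30 May 2021), A (18 August 2021), B (2 October 2021), E (2 April 2022).
Because C would otherwise rank above B, the subordination swaps them.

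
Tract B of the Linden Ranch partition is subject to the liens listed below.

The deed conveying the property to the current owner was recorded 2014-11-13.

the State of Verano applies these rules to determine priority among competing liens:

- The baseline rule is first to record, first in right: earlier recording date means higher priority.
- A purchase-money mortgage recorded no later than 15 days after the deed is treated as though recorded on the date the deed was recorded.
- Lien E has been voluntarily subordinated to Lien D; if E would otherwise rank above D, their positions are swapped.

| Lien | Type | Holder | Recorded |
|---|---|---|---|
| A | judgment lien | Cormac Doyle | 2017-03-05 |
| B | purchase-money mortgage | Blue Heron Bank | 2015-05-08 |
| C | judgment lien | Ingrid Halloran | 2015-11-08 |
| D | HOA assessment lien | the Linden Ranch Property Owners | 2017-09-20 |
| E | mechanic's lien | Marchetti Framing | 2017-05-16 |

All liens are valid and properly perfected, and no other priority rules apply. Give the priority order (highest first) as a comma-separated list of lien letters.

B, C, A, D, E

Effective dates: B was recorded 176 days after the deed — beyond 15 days — so no relation-back applies.
Ordering by effective date: B (2015-05-08), C (2015-11-08), A (2017-03-05), E (2017-05-16), D (2017-09-20).
The subordination applies — E was senior to D — so E and D swap.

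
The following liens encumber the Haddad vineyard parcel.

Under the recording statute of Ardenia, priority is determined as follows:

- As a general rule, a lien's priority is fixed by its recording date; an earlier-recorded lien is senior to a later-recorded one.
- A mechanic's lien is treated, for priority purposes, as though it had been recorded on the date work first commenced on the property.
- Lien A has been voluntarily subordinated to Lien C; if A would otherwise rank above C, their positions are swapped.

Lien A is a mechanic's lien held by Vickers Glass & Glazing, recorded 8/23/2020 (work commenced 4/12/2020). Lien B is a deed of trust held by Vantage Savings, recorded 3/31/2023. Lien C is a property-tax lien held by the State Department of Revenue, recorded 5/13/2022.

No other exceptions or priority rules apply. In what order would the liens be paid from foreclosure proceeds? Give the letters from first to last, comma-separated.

C, A, B

Adjusting effective dates: A relates back to 4/12/2020 (work commenced).
By effective date, earliest first: A (4/12/2020), C (5/13/2022), B (3/31/2023).
A would otherwise be senior to C, so under the subordination agreement A and C exchange positions.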